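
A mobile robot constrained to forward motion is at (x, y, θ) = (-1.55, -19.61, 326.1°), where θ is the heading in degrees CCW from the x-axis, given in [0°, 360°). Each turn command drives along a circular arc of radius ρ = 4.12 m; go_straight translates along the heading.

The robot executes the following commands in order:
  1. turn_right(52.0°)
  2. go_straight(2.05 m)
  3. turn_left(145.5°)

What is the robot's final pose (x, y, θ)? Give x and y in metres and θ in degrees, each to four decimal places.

set_pose: (x, y, θ) = (-1.5500, -19.6100, 326.1000°), ρ = 4.12
turn_right(52.0°): centre at ρ to the right, rotate −52.0° → (0.2615, -22.7351, 274.1000°)
go_straight(2.05): x += 2.05·cos θ, y += 2.05·sin θ → (0.4081, -24.7798, 274.1000°)
turn_left(145.5°): centre at ρ to the left, rotate +145.5° → (8.0711, -26.5701, 419.6000° ≡ 59.6000°)

(8.0711, -26.5701, 59.6000°)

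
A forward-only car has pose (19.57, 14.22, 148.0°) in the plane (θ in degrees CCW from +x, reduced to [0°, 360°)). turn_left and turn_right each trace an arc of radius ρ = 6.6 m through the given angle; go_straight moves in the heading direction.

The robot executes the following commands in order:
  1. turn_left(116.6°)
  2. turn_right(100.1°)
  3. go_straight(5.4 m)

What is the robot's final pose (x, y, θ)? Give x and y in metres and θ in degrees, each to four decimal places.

(-4.0363, 4.9482, 164.5000°)

set_pose: (x, y, θ) = (19.5700, 14.2200, 148.0000°), ρ = 6.6
turn_left(116.6°): centre at ρ to the left, rotate +116.6° → (9.5018, 9.2440, 264.6000°)
turn_right(100.1°): centre at ρ to the right, rotate −100.1° → (1.1673, 3.5052, 164.5000°)
go_straight(5.4): x += 5.4·cos θ, y += 5.4·sin θ → (-4.0363, 4.9482, 164.5000°)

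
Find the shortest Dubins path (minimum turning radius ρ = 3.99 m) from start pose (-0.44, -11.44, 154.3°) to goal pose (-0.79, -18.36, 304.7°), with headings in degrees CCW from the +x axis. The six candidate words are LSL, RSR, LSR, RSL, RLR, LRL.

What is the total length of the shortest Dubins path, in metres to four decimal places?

Let ψ = atan2(Δy, Δx) = atan2(-6.92, -0.35) = -92.8954° be the start→goal bearing.
Normalize: d = |goal − start| / ρ = 6.928846/3.99 = 1.736553, α = (θ_start − ψ) mod 360° = 247.1954° = 4.314374 rad, β = (θ_goal − ψ) mod 360° = 37.5954° = 0.656164 rad.
Common terms: sin α = -0.921832, cos α = -0.387589, sin β = 0.610082, cos β = 0.792338, cos(α−β) = -0.869495, d² = 3.015615. Work in radians in the unit-radius frame; every candidate has L = ρ·(t + p + q).
LSL: p² = 2 + d² − 2cos(α−β) + 2d(sin α − sin β) = 1.434105; p = √p² = 1.197541; φ = atan2(cos β − cos α, d + sin α − sin β) = 1.399071 rad; t = (φ − α) mod 2π = 3.367882 rad, q = (β − φ) mod 2π = 5.540278 rad → L = 3.99·(3.367882 + 1.197541 + 5.540278) = 3.99·10.105702 = 40.321750 m
RSR: p² = 2 + d² − 2cos(α−β) + 2d(sin β − sin α) = 12.075106; p = √p² = 3.474925; φ = atan2(cos α − cos β, d − sin α + sin β) = -0.346443 rad; t = (α − φ) mod 2π = 4.660818 rad, q = (φ − β) mod 2π = 5.280578 rad → L = 3.99·(4.660818 + 3.474925 + 5.280578) = 3.99·13.416321 = 53.531120 m
LSR: p² = d² − 2 + 2cos(α−β) + 2d(sin α + sin β) = -1.806116 < 0 → infeasible
RSL: p² = d² − 2 + 2cos(α−β) − 2d(sin α + sin β) = 0.359367; p = √p² = 0.599472; φ = atan2(cos α + cos β, d − sin α − sin β) − atan2(2, p) = -1.084493 rad; t = (α − φ) mod 2π = 5.398867 rad, q = (β − φ) mod 2π = 1.740657 rad → L = 3.99·(5.398867 + 0.599472 + 1.740657) = 3.99·7.738996 = 30.878595 m
RLR: c = (6 − d² + 2cos(α−β) + 2d(sin α − sin β))/8 = -0.509388; p = 2π − arccos c = 4.177915 rad; φ = atan2(cos α − cos β, d − sin α + sin β) = -0.346443 rad; t = (α − φ + p/2) mod 2π = 0.466590 rad, q = (α − β − t + p) mod 2π = 1.086350 rad → L = 3.99·(0.466590 + 4.177915 + 1.086350) = 3.99·5.730855 = 22.866113 m
LRL: c = (6 − d² + 2cos(α−β) − 2d(sin α − sin β))/8 = 0.820737; p = 2π − arccos c = 5.675089 rad; φ = atan2(cos β − cos α, d + sin α − sin β) = 1.399071 rad; t = (φ − α + p/2) mod 2π = 6.205427 rad, q = (β − α − t + p) mod 2π = 2.094637 rad → L = 3.99·(6.205427 + 5.675089 + 2.094637) = 3.99·13.975152 = 55.760858 m
Shortest: RLR with L = 22.866113 m ≈ 22.8661 m

22.8661 m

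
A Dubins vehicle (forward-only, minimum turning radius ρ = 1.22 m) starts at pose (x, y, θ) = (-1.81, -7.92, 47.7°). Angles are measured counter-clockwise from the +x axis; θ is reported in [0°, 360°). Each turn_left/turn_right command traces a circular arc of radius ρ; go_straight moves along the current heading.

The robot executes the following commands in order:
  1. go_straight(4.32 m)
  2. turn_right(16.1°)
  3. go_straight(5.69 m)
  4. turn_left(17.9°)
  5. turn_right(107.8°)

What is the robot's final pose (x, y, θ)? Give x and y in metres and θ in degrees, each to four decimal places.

set_pose: (x, y, θ) = (-1.8100, -7.9200, 47.7000°), ρ = 1.22
go_straight(4.32): x += 4.32·cos θ, y += 4.32·sin θ → (1.0974, -4.7248, 47.7000°)
turn_right(16.1°): centre at ρ to the right, rotate −16.1° → (1.3605, -4.5068, 31.6000°)
go_straight(5.69): x += 5.69·cos θ, y += 5.69·sin θ → (6.2068, -1.5253, 31.6000°)
turn_left(17.9°): centre at ρ to the left, rotate +17.9° → (6.4953, -1.2785, 49.5000°)
turn_right(107.8°): centre at ρ to the right, rotate −107.8° → (8.4609, -1.4298, -58.3000° ≡ 301.7000°)

(8.4609, -1.4298, 301.7000°)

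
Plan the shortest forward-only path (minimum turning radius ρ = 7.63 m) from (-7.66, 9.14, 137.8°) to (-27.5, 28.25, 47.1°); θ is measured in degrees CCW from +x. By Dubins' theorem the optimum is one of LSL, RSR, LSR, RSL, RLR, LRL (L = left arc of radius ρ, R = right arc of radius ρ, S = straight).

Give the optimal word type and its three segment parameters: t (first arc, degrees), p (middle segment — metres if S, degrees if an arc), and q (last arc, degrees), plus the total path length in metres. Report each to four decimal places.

Let ψ = atan2(Δy, Δx) = atan2(19.11, -19.84) = 136.0737° be the start→goal bearing.
Normalize: d = |goal − start| / ρ = 27.546646/7.63 = 3.610307, α = (θ_start − ψ) mod 360° = 1.7263° = 0.030129 rad, β = (θ_goal − ψ) mod 360° = 271.0263° = 4.730301 rad.
Common terms: sin α = 0.030125, cos α = 0.999546, sin β = -0.999840, cos β = 0.017911, cos(α−β) = -0.012217, d² = 13.034320. Work in radians in the unit-radius frame; every candidate has L = ρ·(t + p + q).
LSL: p² = 2 + d² − 2cos(α−β) + 2d(sin α − sin β) = 22.495731; p = √p² = 4.742966; φ = atan2(cos β − cos α, d + sin α − sin β) = -0.208473 rad; t = (φ − α) mod 2π = 6.044583 rad, q = (β − φ) mod 2π = 4.938774 rad → L = 7.63·(6.044583 + 4.742966 + 4.938774) = 7.63·15.726323 = 119.991848 m
RSR: p² = 2 + d² − 2cos(α−β) + 2d(sin β − sin α) = 7.621777; p = √p² = 2.760757; φ = atan2(cos α − cos β, d − sin α + sin β) = 0.363521 rad; t = (α − φ) mod 2π = 5.949794 rad, q = (φ − β) mod 2π = 1.916405 rad → L = 7.63·(5.949794 + 2.760757 + 1.916405) = 7.63·10.626956 = 81.083671 m
LSR: p² = d² − 2 + 2cos(α−β) + 2d(sin α + sin β) = 4.007949; p = √p² = 2.001986; φ = atan2(−cos α − cos β, d + sin α + sin β) − atan2(−2, p) = 0.417120 rad; t = (φ − α) mod 2π = 0.386990 rad, q = (φ − β) mod 2π = 1.970004 rad → L = 7.63·(0.386990 + 2.001986 + 1.970004) = 7.63·4.358980 = 33.259019 m
RSL: p² = d² − 2 + 2cos(α−β) − 2d(sin α + sin β) = 18.011822; p = √p² = 4.244034; φ = atan2(cos α + cos β, d − sin α − sin β) − atan2(2, p) = -0.221783 rad; t = (α − φ) mod 2π = 0.251912 rad, q = (β − φ) mod 2π = 4.952084 rad → L = 7.63·(0.251912 + 4.244034 + 4.952084) = 7.63·9.448030 = 72.088468 m
RLR: c = (6 − d² + 2cos(α−β) + 2d(sin α − sin β))/8 = 0.047278; p = 2π − arccos c = 4.759684 rad; φ = atan2(cos α − cos β, d − sin α + sin β) = 0.363521 rad; t = (α − φ + p/2) mod 2π = 2.046451 rad, q = (α − β − t + p) mod 2π = 4.296247 rad → L = 7.63·(2.046451 + 4.759684 + 4.296247) = 7.63·11.102383 = 84.711179 m
LRL: c = (6 − d² + 2cos(α−β) − 2d(sin α − sin β))/8 = -1.811966, |c| > 1 → infeasible
Shortest: LSR with L = 33.259019 m ≈ 33.2590 m
Convert LSR to answer units (arcs ×180/π): t = 0.386990·180/π = 22.1729°, p = ρ·p = 7.63·2.001986 = 15.2752 m, q = 1.970004·180/π = 112.8729°, L = 33.2590 m.

LSR: t = 22.1729°, p = 15.2752 m, q = 112.8729°, L = 33.2590 m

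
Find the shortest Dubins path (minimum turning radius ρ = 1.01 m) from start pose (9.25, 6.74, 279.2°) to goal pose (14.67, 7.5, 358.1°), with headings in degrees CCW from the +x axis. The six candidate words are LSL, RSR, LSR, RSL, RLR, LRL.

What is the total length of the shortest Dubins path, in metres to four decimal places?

6.1494 m

Let ψ = atan2(Δy, Δx) = atan2(0.76, 5.42) = 7.9821° be the start→goal bearing.
Normalize: d = |goal − start| / ρ = 5.473025/1.01 = 5.418836, α = (θ_start − ψ) mod 360° = 271.2179° = 4.733646 rad, β = (θ_goal − ψ) mod 360° = 350.1179° = 6.110711 rad.
Common terms: sin α = -0.999774, cos α = 0.021256, sin β = -0.171620, cos β = 0.985163, cos(α−β) = 0.192522, d² = 29.363788. Work in radians in the unit-radius frame; every candidate has L = ρ·(t + p + q).
LSL: p² = 2 + d² − 2cos(α−β) + 2d(sin α − sin β) = 22.003486; p = √p² = 4.690787; φ = atan2(cos β − cos α, d + sin α − sin β) = 0.206964 rad; t = (φ − α) mod 2π = 1.756503 rad, q = (β − φ) mod 2π = 5.903747 rad → L = 1.01·(1.756503 + 4.690787 + 5.903747) = 1.01·12.351037 = 12.474548 m
RSR: p² = 2 + d² − 2cos(α−β) + 2d(sin β − sin α) = 39.954001; p = √p² = 6.320918; φ = atan2(cos α − cos β, d − sin α + sin β) = -0.153092 rad; t = (α − φ) mod 2π = 4.886738 rad, q = (φ − β) mod 2π = 0.019382 rad → L = 1.01·(4.886738 + 6.320918 + 0.019382) = 1.01·11.227038 = 11.339309 m
LSR: p² = d² − 2 + 2cos(α−β) + 2d(sin α + sin β) = 15.053641; p = √p² = 3.879902; φ = atan2(−cos α − cos β, d + sin α + sin β) − atan2(−2, p) = 0.243296 rad; t = (φ − α) mod 2π = 1.792835 rad, q = (φ − β) mod 2π = 0.415770 rad → L = 1.01·(1.792835 + 3.879902 + 0.415770) = 1.01·6.088508 = 6.149393 m
RSL: p² = d² − 2 + 2cos(α−β) − 2d(sin α + sin β) = 40.444023; p = √p² = 6.359562; φ = atan2(cos α + cos β, d − sin α − sin β) − atan2(2, p) = -0.153151 rad; t = (α − φ) mod 2π = 4.886797 rad, q = (β − φ) mod 2π = 6.263862 rad → L = 1.01·(4.886797 + 6.359562 + 6.263862) = 1.01·17.510221 = 17.685323 m
RLR: c = (6 − d² + 2cos(α−β) + 2d(sin α − sin β))/8 = -3.994250, |c| > 1 → infeasible
LRL: c = (6 − d² + 2cos(α−β) − 2d(sin α − sin β))/8 = -1.750436, |c| > 1 → infeasible
Shortest: LSR with L = 6.149393 m ≈ 6.1494 m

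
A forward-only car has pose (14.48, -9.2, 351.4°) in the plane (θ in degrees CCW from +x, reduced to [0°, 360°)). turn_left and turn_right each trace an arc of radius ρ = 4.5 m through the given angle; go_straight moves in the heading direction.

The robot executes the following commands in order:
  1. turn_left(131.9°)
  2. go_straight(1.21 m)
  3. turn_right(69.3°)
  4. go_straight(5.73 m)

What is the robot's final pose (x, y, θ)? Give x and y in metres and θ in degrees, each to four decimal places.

set_pose: (x, y, θ) = (14.4800, -9.2000, 351.4000°), ρ = 4.5
turn_left(131.9°): centre at ρ to the left, rotate +131.9° → (18.9140, -2.2800, 483.3000° ≡ 123.3000°)
go_straight(1.21): x += 1.21·cos θ, y += 1.21·sin θ → (18.2497, -1.2687, 123.3000°)
turn_right(69.3°): centre at ρ to the right, rotate −69.3° → (18.3703, 3.8470, 54.0000°)
go_straight(5.73): x += 5.73·cos θ, y += 5.73·sin θ → (21.7383, 8.4826, 54.0000°)

(21.7383, 8.4826, 54.0000°)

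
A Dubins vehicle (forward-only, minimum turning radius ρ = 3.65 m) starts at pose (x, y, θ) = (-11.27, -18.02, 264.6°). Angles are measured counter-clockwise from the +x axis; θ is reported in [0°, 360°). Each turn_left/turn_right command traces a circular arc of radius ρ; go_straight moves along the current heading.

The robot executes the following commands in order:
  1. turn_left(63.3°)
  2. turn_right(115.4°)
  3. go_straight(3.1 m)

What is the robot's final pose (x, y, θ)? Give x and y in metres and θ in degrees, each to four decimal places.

set_pose: (x, y, θ) = (-11.2700, -18.0200, 264.6000°), ρ = 3.65
turn_left(63.3°): centre at ρ to the left, rotate +63.3° → (-9.5758, -21.4555, 327.9000°)
turn_right(115.4°): centre at ρ to the right, rotate −115.4° → (-9.5543, -27.6259, 212.5000°)
go_straight(3.1): x += 3.1·cos θ, y += 3.1·sin θ → (-12.1688, -29.2915, 212.5000°)

(-12.1688, -29.2915, 212.5000°)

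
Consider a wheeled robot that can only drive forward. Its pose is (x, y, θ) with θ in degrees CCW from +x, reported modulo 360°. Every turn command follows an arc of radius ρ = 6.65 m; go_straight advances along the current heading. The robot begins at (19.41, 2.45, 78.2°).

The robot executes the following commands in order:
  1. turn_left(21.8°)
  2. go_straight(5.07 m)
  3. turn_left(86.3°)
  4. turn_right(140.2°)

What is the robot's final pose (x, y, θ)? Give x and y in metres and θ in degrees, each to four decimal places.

(5.7690, 26.6337, 46.1000°)

set_pose: (x, y, θ) = (19.4100, 2.4500, 78.2000°), ρ = 6.65
turn_left(21.8°): centre at ρ to the left, rotate +21.8° → (19.4495, 4.9647, 100.0000°)
go_straight(5.07): x += 5.07·cos θ, y += 5.07·sin θ → (18.5691, 9.9576, 100.0000°)
turn_left(86.3°): centre at ρ to the left, rotate +86.3° → (11.2904, 15.4127, 186.3000°)
turn_right(140.2°): centre at ρ to the right, rotate −140.2° → (5.7690, 26.6337, 46.1000°)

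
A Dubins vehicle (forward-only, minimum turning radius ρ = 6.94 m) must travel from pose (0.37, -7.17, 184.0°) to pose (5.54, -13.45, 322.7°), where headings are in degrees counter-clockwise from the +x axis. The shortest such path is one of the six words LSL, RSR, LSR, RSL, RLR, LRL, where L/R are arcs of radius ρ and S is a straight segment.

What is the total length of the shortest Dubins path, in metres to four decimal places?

Let ψ = atan2(Δy, Δx) = atan2(-6.28, 5.17) = -50.5371° be the start→goal bearing.
Normalize: d = |goal − start| / ρ = 8.134328/6.94 = 1.172093, α = (θ_start − ψ) mod 360° = 234.5371° = 4.093445 rad, β = (θ_goal − ψ) mod 360° = 13.2371° = 0.231032 rad.
Common terms: sin α = -0.814492, cos α = -0.580175, sin β = 0.228982, cos β = 0.973431, cos(α−β) = -0.751264, d² = 1.373803. Work in radians in the unit-radius frame; every candidate has L = ρ·(t + p + q).
LSL: p² = 2 + d² − 2cos(α−β) + 2d(sin α − sin β) = 2.430234; p = √p² = 1.558921; φ = atan2(cos β − cos α, d + sin α − sin β) = 1.488197 rad; t = (φ − α) mod 2π = 3.677937 rad, q = (β − φ) mod 2π = 5.026020 rad → L = 6.94·(3.677937 + 1.558921 + 5.026020) = 6.94·10.262878 = 71.224372 m
RSR: p² = 2 + d² − 2cos(α−β) + 2d(sin β − sin α) = 7.322428; p = √p² = 2.705999; φ = atan2(cos α − cos β, d − sin α + sin β) = -0.611546 rad; t = (α − φ) mod 2π = 4.704991 rad, q = (φ − β) mod 2π = 5.440608 rad → L = 6.94·(4.704991 + 2.705999 + 5.440608) = 6.94·12.851598 = 89.190087 m
LSR: p² = d² − 2 + 2cos(α−β) + 2d(sin α + sin β) = -3.501270 < 0 → infeasible
RSL: p² = d² − 2 + 2cos(α−β) − 2d(sin α + sin β) = -0.756181 < 0 → infeasible
RLR: c = (6 − d² + 2cos(α−β) + 2d(sin α − sin β))/8 = 0.084696; p = 2π − arccos c = 4.797187 rad; φ = atan2(cos α − cos β, d − sin α + sin β) = -0.611546 rad; t = (α − φ + p/2) mod 2π = 0.820400 rad, q = (α − β − t + p) mod 2π = 1.556016 rad → L = 6.94·(0.820400 + 4.797187 + 1.556016) = 6.94·7.173602 = 49.784801 m
LRL: c = (6 − d² + 2cos(α−β) − 2d(sin α − sin β))/8 = 0.696221; p = 2π − arccos c = 5.482508 rad; φ = atan2(cos β − cos α, d + sin α − sin β) = 1.488197 rad; t = (φ − α + p/2) mod 2π = 0.136006 rad, q = (β − α − t + p) mod 2π = 1.484089 rad → L = 6.94·(0.136006 + 5.482508 + 1.484089) = 6.94·7.102602 = 49.292061 m
Shortest: LRL with L = 49.292061 m ≈ 49.2921 m

49.2921 m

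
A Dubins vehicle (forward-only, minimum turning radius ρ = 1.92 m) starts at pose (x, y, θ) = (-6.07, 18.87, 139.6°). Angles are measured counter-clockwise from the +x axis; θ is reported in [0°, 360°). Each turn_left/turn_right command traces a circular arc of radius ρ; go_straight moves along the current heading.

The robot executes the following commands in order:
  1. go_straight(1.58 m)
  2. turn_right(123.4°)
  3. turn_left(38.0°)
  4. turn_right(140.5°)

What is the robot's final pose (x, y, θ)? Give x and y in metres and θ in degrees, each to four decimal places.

(-2.0697, 22.9214, 273.7000°)

set_pose: (x, y, θ) = (-6.0700, 18.8700, 139.6000°), ρ = 1.92
go_straight(1.58): x += 1.58·cos θ, y += 1.58·sin θ → (-7.2732, 19.8940, 139.6000°)
turn_right(123.4°): centre at ρ to the right, rotate −123.4° → (-6.5645, 23.1999, 16.2000°)
turn_left(38.0°): centre at ρ to the left, rotate +38.0° → (-5.5429, 23.9206, 54.2000°)
turn_right(140.5°): centre at ρ to the right, rotate −140.5° → (-2.0697, 22.9214, -86.3000° ≡ 273.7000°)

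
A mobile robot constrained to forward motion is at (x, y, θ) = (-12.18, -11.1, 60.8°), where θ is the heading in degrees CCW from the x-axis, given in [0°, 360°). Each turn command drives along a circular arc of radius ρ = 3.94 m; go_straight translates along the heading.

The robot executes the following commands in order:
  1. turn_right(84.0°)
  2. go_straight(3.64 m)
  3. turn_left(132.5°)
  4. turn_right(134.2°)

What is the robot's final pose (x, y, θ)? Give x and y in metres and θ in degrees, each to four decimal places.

set_pose: (x, y, θ) = (-12.1800, -11.1000, 60.8000°), ρ = 3.94
turn_right(84.0°): centre at ρ to the right, rotate −84.0° → (-7.1886, -9.4008, -23.2000° ≡ 336.8000°)
go_straight(3.64): x += 3.64·cos θ, y += 3.64·sin θ → (-3.8429, -10.8347, 336.8000°)
turn_left(132.5°): centre at ρ to the left, rotate +132.5° → (1.4278, -5.9111, 469.3000° ≡ 109.3000°)
turn_right(134.2°): centre at ρ to the right, rotate −134.2° → (6.8053, -1.0351, -24.9000° ≡ 335.1000°)

(6.8053, -1.0351, 335.1000°)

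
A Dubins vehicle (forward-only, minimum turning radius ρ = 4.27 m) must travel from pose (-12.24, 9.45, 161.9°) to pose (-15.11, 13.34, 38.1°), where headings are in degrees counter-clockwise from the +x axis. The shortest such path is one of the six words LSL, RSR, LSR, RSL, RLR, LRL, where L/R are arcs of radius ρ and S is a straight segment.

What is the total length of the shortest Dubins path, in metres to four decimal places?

31.0477 m

Let ψ = atan2(Δy, Δx) = atan2(3.89, -2.87) = 126.4195° be the start→goal bearing.
Normalize: d = |goal − start| / ρ = 4.834149/4.27 = 1.132119, α = (θ_start − ψ) mod 360° = 35.4805° = 0.619251 rad, β = (θ_goal − ψ) mod 360° = 271.6805° = 4.741719 rad.
Common terms: sin α = 0.580426, cos α = 0.814313, sin β = -0.999570, cos β = 0.029326, cos(α−β) = -0.556296, d² = 1.281694. Work in radians in the unit-radius frame; every candidate has L = ρ·(t + p + q).
LSL: p² = 2 + d² − 2cos(α−β) + 2d(sin α − sin β) = 7.971772; p = √p² = 2.823433; φ = atan2(cos β − cos α, d + sin α − sin β) = -0.281738 rad; t = (φ − α) mod 2π = 5.382196 rad, q = (β − φ) mod 2π = 5.023457 rad → L = 4.27·(5.382196 + 2.823433 + 5.023457) = 4.27·13.229086 = 56.488196 m
RSR: p² = 2 + d² − 2cos(α−β) + 2d(sin β − sin α) = 0.816798; p = √p² = 0.903769; φ = atan2(cos α − cos β, d − sin α + sin β) = 2.089282 rad; t = (α − φ) mod 2π = 4.813155 rad, q = (φ − β) mod 2π = 3.630748 rad → L = 4.27·(4.813155 + 0.903769 + 3.630748) = 4.27·9.347672 = 39.914559 m
LSR: p² = d² − 2 + 2cos(α−β) + 2d(sin α + sin β) = -2.779939 < 0 → infeasible
RSL: p² = d² − 2 + 2cos(α−β) − 2d(sin α + sin β) = -0.881855 < 0 → infeasible
RLR: c = (6 − d² + 2cos(α−β) + 2d(sin α − sin β))/8 = 0.897900; p = 2π − arccos c = 5.827365 rad; φ = atan2(cos α − cos β, d − sin α + sin β) = 2.089282 rad; t = (α − φ + p/2) mod 2π = 1.443652 rad, q = (α − β − t + p) mod 2π = 0.261245 rad → L = 4.27·(1.443652 + 5.827365 + 0.261245) = 4.27·7.532262 = 32.162760 m
LRL: c = (6 − d² + 2cos(α−β) − 2d(sin α − sin β))/8 = 0.003528; p = 2π − arccos c = 4.715917 rad; φ = atan2(cos β − cos α, d + sin α − sin β) = -0.281738 rad; t = (φ − α + p/2) mod 2π = 1.456969 rad, q = (β − α − t + p) mod 2π = 1.098231 rad → L = 4.27·(1.456969 + 4.715917 + 1.098231) = 4.27·7.271117 = 31.047671 m
Shortest: LRL with L = 31.047671 m ≈ 31.0477 m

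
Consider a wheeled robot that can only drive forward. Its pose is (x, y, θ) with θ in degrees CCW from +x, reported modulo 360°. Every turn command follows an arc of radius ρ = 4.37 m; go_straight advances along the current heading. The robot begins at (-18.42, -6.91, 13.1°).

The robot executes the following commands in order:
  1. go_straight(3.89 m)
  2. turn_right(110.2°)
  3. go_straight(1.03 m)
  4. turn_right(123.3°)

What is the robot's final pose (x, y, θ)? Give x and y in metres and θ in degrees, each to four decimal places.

(-16.6004, -14.6346, 139.6000°)

set_pose: (x, y, θ) = (-18.4200, -6.9100, 13.1000°), ρ = 4.37
go_straight(3.89): x += 3.89·cos θ, y += 3.89·sin θ → (-14.6312, -6.0283, 13.1000°)
turn_right(110.2°): centre at ρ to the right, rotate −110.2° → (-9.3043, -10.8247, -97.1000° ≡ 262.9000°)
go_straight(1.03): x += 1.03·cos θ, y += 1.03·sin θ → (-9.4316, -11.8468, 262.9000°)
turn_right(123.3°): centre at ρ to the right, rotate −123.3° → (-16.6004, -14.6346, 139.6000°)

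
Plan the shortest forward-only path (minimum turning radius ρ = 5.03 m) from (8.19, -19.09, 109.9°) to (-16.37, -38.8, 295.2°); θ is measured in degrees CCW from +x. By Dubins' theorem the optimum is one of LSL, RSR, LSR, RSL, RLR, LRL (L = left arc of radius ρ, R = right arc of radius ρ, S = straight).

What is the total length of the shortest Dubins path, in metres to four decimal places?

38.2873 m

Let ψ = atan2(Δy, Δx) = atan2(-19.71, -24.56) = -141.2521° be the start→goal bearing.
Normalize: d = |goal − start| / ρ = 31.490915/5.03 = 6.260619, α = (θ_start − ψ) mod 360° = 251.1521° = 4.383431 rad, β = (θ_goal − ψ) mod 360° = 76.4521° = 1.334341 rad.
Common terms: sin α = -0.946380, cos α = -0.323057, sin β = 0.972174, cos β = 0.234258, cos(α−β) = -0.995725, d² = 39.195353. Work in radians in the unit-radius frame; every candidate has L = ρ·(t + p + q).
LSL: p² = 2 + d² − 2cos(α−β) + 2d(sin α − sin β) = 19.164130; p = √p² = 4.377685; φ = atan2(cos β − cos α, d + sin α − sin β) = 0.127655 rad; t = (φ − α) mod 2π = 2.027409 rad, q = (β − φ) mod 2π = 1.206686 rad → L = 5.03·(2.027409 + 4.377685 + 1.206686) = 5.03·7.611781 = 38.287256 m
RSR: p² = 2 + d² − 2cos(α−β) + 2d(sin β − sin α) = 67.209474; p = √p² = 8.198138; φ = atan2(cos α − cos β, d − sin α + sin β) = -0.068033 rad; t = (α − φ) mod 2π = 4.451464 rad, q = (φ − β) mod 2π = 4.880811 rad → L = 5.03·(4.451464 + 8.198138 + 4.880811) = 5.03·17.530414 = 88.177982 m
LSR: p² = d² − 2 + 2cos(α−β) + 2d(sin α + sin β) = 35.526887; p = √p² = 5.960444; φ = atan2(−cos α − cos β, d + sin α + sin β) − atan2(−2, p) = 0.337865 rad; t = (φ − α) mod 2π = 2.237619 rad, q = (φ − β) mod 2π = 5.286709 rad → L = 5.03·(2.237619 + 5.960444 + 5.286709) = 5.03·13.484772 = 67.828401 m
RSL: p² = d² − 2 + 2cos(α−β) − 2d(sin α + sin β) = 34.880919; p = √p² = 5.906007; φ = atan2(cos α + cos β, d − sin α − sin β) − atan2(2, p) = -0.340759 rad; t = (α − φ) mod 2π = 4.724190 rad, q = (β − φ) mod 2π = 1.675100 rad → L = 5.03·(4.724190 + 5.906007 + 1.675100) = 5.03·12.305297 = 61.895643 m
RLR: c = (6 − d² + 2cos(α−β) + 2d(sin α − sin β))/8 = -7.401184, |c| > 1 → infeasible
LRL: c = (6 − d² + 2cos(α−β) − 2d(sin α − sin β))/8 = -1.395516, |c| > 1 → infeasible
Shortest: LSL with L = 38.287256 m ≈ 38.2873 m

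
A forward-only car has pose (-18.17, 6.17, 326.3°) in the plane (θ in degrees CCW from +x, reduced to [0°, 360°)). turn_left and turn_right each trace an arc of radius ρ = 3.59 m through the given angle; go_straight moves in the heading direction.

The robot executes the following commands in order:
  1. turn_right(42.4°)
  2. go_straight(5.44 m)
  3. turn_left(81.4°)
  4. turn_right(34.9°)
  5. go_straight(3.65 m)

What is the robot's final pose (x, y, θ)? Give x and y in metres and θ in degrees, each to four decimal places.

set_pose: (x, y, θ) = (-18.1700, 6.1700, 326.3000°), ρ = 3.59
turn_right(42.4°): centre at ρ to the right, rotate −42.4° → (-16.6770, 4.0457, 283.9000°)
go_straight(5.44): x += 5.44·cos θ, y += 5.44·sin θ → (-15.3702, -1.2350, 283.9000°)
turn_left(81.4°): centre at ρ to the left, rotate +81.4° → (-11.5537, -3.9472, 365.3000° ≡ 5.3000°)
turn_right(34.9°): centre at ρ to the right, rotate −34.9° → (-9.4488, -4.4004, -29.6000° ≡ 330.4000°)
go_straight(3.65): x += 3.65·cos θ, y += 3.65·sin θ → (-6.2752, -6.2033, 330.4000°)

(-6.2752, -6.2033, 330.4000°)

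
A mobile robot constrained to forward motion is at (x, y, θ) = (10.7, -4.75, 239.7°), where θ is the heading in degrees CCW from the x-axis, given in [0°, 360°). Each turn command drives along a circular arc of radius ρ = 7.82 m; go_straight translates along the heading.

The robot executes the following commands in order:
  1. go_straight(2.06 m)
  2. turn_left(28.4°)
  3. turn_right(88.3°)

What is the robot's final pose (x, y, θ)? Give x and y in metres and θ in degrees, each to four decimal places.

(0.7537, -17.7754, 179.8000°)

set_pose: (x, y, θ) = (10.7000, -4.7500, 239.7000°), ρ = 7.82
go_straight(2.06): x += 2.06·cos θ, y += 2.06·sin θ → (9.6607, -6.5286, 239.7000°)
turn_left(28.4°): centre at ρ to the left, rotate +28.4° → (8.5967, -10.2147, 268.1000°)
turn_right(88.3°): centre at ρ to the right, rotate −88.3° → (0.7537, -17.7754, 179.8000°)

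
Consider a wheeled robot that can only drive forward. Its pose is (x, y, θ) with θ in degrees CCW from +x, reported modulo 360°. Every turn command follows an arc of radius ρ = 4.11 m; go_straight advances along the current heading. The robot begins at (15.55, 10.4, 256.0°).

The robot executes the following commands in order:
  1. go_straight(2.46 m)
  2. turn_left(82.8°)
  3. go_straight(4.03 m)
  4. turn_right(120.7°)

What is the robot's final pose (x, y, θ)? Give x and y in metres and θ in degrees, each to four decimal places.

set_pose: (x, y, θ) = (15.5500, 10.4000, 256.0000°), ρ = 4.11
go_straight(2.46): x += 2.46·cos θ, y += 2.46·sin θ → (14.9549, 8.0131, 256.0000°)
turn_left(82.8°): centre at ρ to the left, rotate +82.8° → (17.4565, 3.1869, 338.8000°)
go_straight(4.03): x += 4.03·cos θ, y += 4.03·sin θ → (21.2138, 1.7296, 338.8000°)
turn_right(120.7°): centre at ρ to the right, rotate −120.7° → (22.2635, -5.3366, 218.1000°)

(22.2635, -5.3366, 218.1000°)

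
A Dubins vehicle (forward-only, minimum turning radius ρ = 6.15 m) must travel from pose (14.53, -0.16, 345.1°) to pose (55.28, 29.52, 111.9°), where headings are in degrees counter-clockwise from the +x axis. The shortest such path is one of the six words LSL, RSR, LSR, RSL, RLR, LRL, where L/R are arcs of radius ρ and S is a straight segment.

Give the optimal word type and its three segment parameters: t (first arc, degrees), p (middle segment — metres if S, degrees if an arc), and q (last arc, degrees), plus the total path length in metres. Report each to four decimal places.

Let ψ = atan2(Δy, Δx) = atan2(29.68, 40.75) = 36.0675° be the start→goal bearing.
Normalize: d = |goal − start| / ρ = 50.412944/6.15 = 8.197227, α = (θ_start − ψ) mod 360° = 309.0325° = 5.393635 rad, β = (θ_goal − ψ) mod 360° = 75.8325° = 1.323527 rad.
Common terms: sin α = -0.776789, cos α = 0.629761, sin β = 0.969584, cos β = 0.244757, cos(α−β) = -0.599024, d² = 67.194524. Work in radians in the unit-radius frame; every candidate has L = ρ·(t + p + q).
LSL: p² = 2 + d² − 2cos(α−β) + 2d(sin α − sin β) = 41.761740; p = √p² = 6.462332; φ = atan2(cos β − cos α, d + sin α − sin β) = -0.059612 rad; t = (φ − α) mod 2π = 0.829938 rad, q = (β − φ) mod 2π = 1.383139 rad → L = 6.15·(0.829938 + 6.462332 + 1.383139) = 6.15·8.675410 = 53.353771 m
RSR: p² = 2 + d² − 2cos(α−β) + 2d(sin β − sin α) = 99.023404; p = √p² = 9.951050; φ = atan2(cos α − cos β, d − sin α + sin β) = 0.038699 rad; t = (α − φ) mod 2π = 5.354935 rad, q = (φ − β) mod 2π = 4.998358 rad → L = 6.15·(5.354935 + 9.951050 + 4.998358) = 6.15·20.304343 = 124.871712 m
LSR: p² = d² − 2 + 2cos(α−β) + 2d(sin α + sin β) = 67.157258; p = √p² = 8.194953; φ = atan2(−cos α − cos β, d + sin α + sin β) − atan2(−2, p) = 0.135515 rad; t = (φ − α) mod 2π = 1.025066 rad, q = (φ − β) mod 2π = 5.095173 rad → L = 6.15·(1.025066 + 8.194953 + 5.095173) = 6.15·14.315192 = 88.038432 m
RSL: p² = d² − 2 + 2cos(α−β) − 2d(sin α + sin β) = 60.835696; p = √p² = 7.799724; φ = atan2(cos α + cos β, d − sin α − sin β) − atan2(2, p) = -0.142189 rad; t = (α − φ) mod 2π = 5.535823 rad, q = (β − φ) mod 2π = 1.465716 rad → L = 6.15·(5.535823 + 7.799724 + 1.465716) = 6.15·14.801263 = 91.027769 m
RLR: c = (6 − d² + 2cos(α−β) + 2d(sin α − sin β))/8 = -11.377925, |c| > 1 → infeasible
LRL: c = (6 − d² + 2cos(α−β) − 2d(sin α − sin β))/8 = -4.220217, |c| > 1 → infeasible
Shortest: LSL with L = 53.353771 m ≈ 53.3538 m
Convert LSL to answer units (arcs ×180/π): t = 0.829938·180/π = 47.5520°, p = ρ·p = 6.15·6.462332 = 39.7433 m, q = 1.383139·180/π = 79.2480°, L = 53.3538 m.

LSL: t = 47.5520°, p = 39.7433 m, q = 79.2480°, L = 53.3538 m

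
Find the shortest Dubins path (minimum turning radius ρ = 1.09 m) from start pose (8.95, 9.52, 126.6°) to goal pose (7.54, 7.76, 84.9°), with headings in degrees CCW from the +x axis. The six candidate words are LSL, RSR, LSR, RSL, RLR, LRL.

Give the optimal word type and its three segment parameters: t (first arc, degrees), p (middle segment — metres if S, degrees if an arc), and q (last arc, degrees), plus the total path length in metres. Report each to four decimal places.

LSL: t = 85.4139°, p = 1.9113 m, q = 232.8861°, L = 7.9667 m

Let ψ = atan2(Δy, Δx) = atan2(-1.76, -1.41) = -128.6995° be the start→goal bearing.
Normalize: d = |goal − start| / ρ = 2.255150/1.09 = 2.068945, α = (θ_start − ψ) mod 360° = 255.2995° = 4.455817 rad, β = (θ_goal − ψ) mod 360° = 213.5995° = 3.728014 rad.
Common terms: sin α = -0.967265, cos α = -0.253767, sin β = -0.553384, cos β = -0.832926, cos(α−β) = 0.746638, d² = 4.280532. Work in radians in the unit-radius frame; every candidate has L = ρ·(t + p + q).
LSL: p² = 2 + d² − 2cos(α−β) + 2d(sin α − sin β) = 3.074660; p = √p² = 1.753471; φ = atan2(cos β − cos α, d + sin α − sin β) = -0.336614 rad; t = (φ − α) mod 2π = 1.490754 rad, q = (β − φ) mod 2π = 4.064629 rad → L = 1.09·(1.490754 + 1.753471 + 4.064629) = 1.09·7.308854 = 7.966651 m
RSR: p² = 2 + d² − 2cos(α−β) + 2d(sin β − sin α) = 6.499851; p = √p² = 2.549481; φ = atan2(cos α − cos β, d − sin α + sin β) = 0.229168 rad; t = (α − φ) mod 2π = 4.226648 rad, q = (φ − β) mod 2π = 2.784339 rad → L = 1.09·(4.226648 + 2.549481 + 2.784339) = 1.09·9.560468 = 10.420910 m
LSR: p² = d² − 2 + 2cos(α−β) + 2d(sin α + sin β) = -2.518471 < 0 → infeasible
RSL: p² = d² − 2 + 2cos(α−β) − 2d(sin α + sin β) = 10.066088; p = √p² = 3.172710; φ = atan2(cos α + cos β, d − sin α − sin β) − atan2(2, p) = -0.856419 rad; t = (α − φ) mod 2π = 5.312236 rad, q = (β − φ) mod 2π = 4.584433 rad → L = 1.09·(5.312236 + 3.172710 + 4.584433) = 1.09·13.069379 = 14.245623 m
RLR: c = (6 − d² + 2cos(α−β) + 2d(sin α − sin β))/8 = 0.187519; p = 2π − arccos c = 4.901024 rad; φ = atan2(cos α − cos β, d − sin α + sin β) = 0.229168 rad; t = (α − φ + p/2) mod 2π = 0.393975 rad, q = (α − β − t + p) mod 2π = 5.234851 rad → L = 1.09·(0.393975 + 4.901024 + 5.234851) = 1.09·10.529851 = 11.477538 m
LRL: c = (6 − d² + 2cos(α−β) − 2d(sin α − sin β))/8 = 0.615667; p = 2π − arccos c = 5.375622 rad; φ = atan2(cos β − cos α, d + sin α − sin β) = -0.336614 rad; t = (φ − α + p/2) mod 2π = 4.178565 rad, q = (β − α − t + p) mod 2π = 0.469254 rad → L = 1.09·(4.178565 + 5.375622 + 0.469254) = 1.09·10.023441 = 10.925551 m
Shortest: LSL with L = 7.966651 m ≈ 7.9667 m
Convert LSL to answer units (arcs ×180/π): t = 1.490754·180/π = 85.4139°, p = ρ·p = 1.09·1.753471 = 1.9113 m, q = 4.064629·180/π = 232.8861°, L = 7.9667 m.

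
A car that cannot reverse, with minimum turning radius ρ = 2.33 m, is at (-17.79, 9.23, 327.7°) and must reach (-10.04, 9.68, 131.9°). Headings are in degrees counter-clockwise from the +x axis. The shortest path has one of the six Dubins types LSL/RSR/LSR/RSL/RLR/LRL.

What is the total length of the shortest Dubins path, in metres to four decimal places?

12.3535 m

Let ψ = atan2(Δy, Δx) = atan2(0.45, 7.75) = 3.3231° be the start→goal bearing.
Normalize: d = |goal − start| / ρ = 7.763054/2.33 = 3.331783, α = (θ_start − ψ) mod 360° = 324.3769° = 5.661445 rad, β = (θ_goal − ψ) mod 360° = 128.5769° = 2.244090 rad.
Common terms: sin α = -0.582451, cos α = 0.812866, sin β = 0.781772, cos β = -0.623564, cos(α−β) = -0.962218, d² = 11.100775. Work in radians in the unit-radius frame; every candidate has L = ρ·(t + p + q).
LSL: p² = 2 + d² − 2cos(α−β) + 2d(sin α − sin β) = 5.934621; p = √p² = 2.436108; φ = atan2(cos β − cos α, d + sin α − sin β) = -0.630615 rad; t = (φ − α) mod 2π = 6.274311 rad, q = (β − φ) mod 2π = 2.874705 rad → L = 2.33·(6.274311 + 2.436108 + 2.874705) = 2.33·11.585124 = 26.993338 m
RSR: p² = 2 + d² − 2cos(α−β) + 2d(sin β − sin α) = 24.115802; p = √p² = 4.910784; φ = atan2(cos α − cos β, d − sin α + sin β) = 0.296846 rad; t = (α − φ) mod 2π = 5.364599 rad, q = (φ − β) mod 2π = 4.335941 rad → L = 2.33·(5.364599 + 4.910784 + 4.335941) = 2.33·14.611324 = 34.044385 m
LSR: p² = d² − 2 + 2cos(α−β) + 2d(sin α + sin β) = 8.504529; p = √p² = 2.916253; φ = atan2(−cos α − cos β, d + sin α + sin β) − atan2(−2, p) = 0.547581 rad; t = (φ − α) mod 2π = 1.169322 rad, q = (φ − β) mod 2π = 4.586677 rad → L = 2.33·(1.169322 + 2.916253 + 4.586677) = 2.33·8.672252 = 20.206346 m
RSL: p² = d² − 2 + 2cos(α−β) − 2d(sin α + sin β) = 5.848150; p = √p² = 2.418295; φ = atan2(cos α + cos β, d − sin α − sin β) − atan2(2, p) = -0.630647 rad; t = (α − φ) mod 2π = 0.008907 rad, q = (β − φ) mod 2π = 2.874737 rad → L = 2.33·(0.008907 + 2.418295 + 2.874737) = 2.33·5.301939 = 12.353517 m
RLR: c = (6 − d² + 2cos(α−β) + 2d(sin α − sin β))/8 = -2.014475, |c| > 1 → infeasible
LRL: c = (6 − d² + 2cos(α−β) − 2d(sin α − sin β))/8 = 0.258172; p = 2π − arccos c = 4.973519 rad; φ = atan2(cos β − cos α, d + sin α − sin β) = -0.630615 rad; t = (φ − α + p/2) mod 2π = 2.477885 rad, q = (β − α − t + p) mod 2π = 5.361464 rad → L = 2.33·(2.477885 + 4.973519 + 5.361464) = 2.33·12.812868 = 29.853984 m
Shortest: RSL with L = 12.353517 m ≈ 12.3535 m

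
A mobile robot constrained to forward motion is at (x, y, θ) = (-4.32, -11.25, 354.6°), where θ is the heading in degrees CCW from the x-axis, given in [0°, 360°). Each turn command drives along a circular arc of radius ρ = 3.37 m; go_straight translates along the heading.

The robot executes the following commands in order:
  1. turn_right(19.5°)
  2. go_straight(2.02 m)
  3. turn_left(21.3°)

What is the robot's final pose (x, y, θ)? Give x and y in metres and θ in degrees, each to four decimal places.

set_pose: (x, y, θ) = (-4.3200, -11.2500, 354.6000°), ρ = 3.37
turn_right(19.5°): centre at ρ to the right, rotate −19.5° → (-3.2183, -11.5483, 335.1000°)
go_straight(2.02): x += 2.02·cos θ, y += 2.02·sin θ → (-1.3860, -12.3988, 335.1000°)
turn_left(21.3°): centre at ρ to the left, rotate +21.3° → (-0.1787, -12.7054, 356.4000°)

(-0.1787, -12.7054, 356.4000°)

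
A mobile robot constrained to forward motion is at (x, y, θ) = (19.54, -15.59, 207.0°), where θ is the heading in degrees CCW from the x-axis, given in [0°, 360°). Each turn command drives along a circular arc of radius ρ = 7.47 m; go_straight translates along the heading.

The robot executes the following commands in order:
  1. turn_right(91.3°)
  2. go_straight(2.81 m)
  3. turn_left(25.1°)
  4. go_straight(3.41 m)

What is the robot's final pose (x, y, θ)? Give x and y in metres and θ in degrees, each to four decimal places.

(3.5467, -4.9370, 140.8000°)

set_pose: (x, y, θ) = (19.5400, -15.5900, 207.0000°), ρ = 7.47
turn_right(91.3°): centre at ρ to the right, rotate −91.3° → (9.4176, -12.1736, 115.7000°)
go_straight(2.81): x += 2.81·cos θ, y += 2.81·sin θ → (8.1991, -9.6416, 115.7000°)
turn_left(25.1°): centre at ρ to the left, rotate +25.1° → (6.1893, -7.0922, 140.8000°)
go_straight(3.41): x += 3.41·cos θ, y += 3.41·sin θ → (3.5467, -4.9370, 140.8000°)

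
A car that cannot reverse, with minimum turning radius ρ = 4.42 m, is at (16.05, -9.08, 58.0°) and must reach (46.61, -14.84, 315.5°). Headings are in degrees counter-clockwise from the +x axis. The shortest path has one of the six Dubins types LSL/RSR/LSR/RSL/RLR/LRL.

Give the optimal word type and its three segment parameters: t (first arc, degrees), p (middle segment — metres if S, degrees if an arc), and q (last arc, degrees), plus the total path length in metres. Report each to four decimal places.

RSR: t = 73.4864°, p = 24.6070 m, q = 29.0136°, L = 32.5142 m

Let ψ = atan2(Δy, Δx) = atan2(-5.76, 30.56) = -10.6740° be the start→goal bearing.
Normalize: d = |goal − start| / ρ = 31.098090/4.42 = 7.035767, α = (θ_start − ψ) mod 360° = 68.6740° = 1.198587 rad, β = (θ_goal − ψ) mod 360° = 326.1740° = 5.692810 rad.
Common terms: sin α = 0.931526, cos α = 0.363674, sin β = -0.556673, cos β = 0.830732, cos(α−β) = -0.216440, d² = 49.502017. Work in radians in the unit-radius frame; every candidate has L = ρ·(t + p + q).
LSL: p² = 2 + d² − 2cos(α−β) + 2d(sin α − sin β) = 72.876140; p = √p² = 8.536752; φ = atan2(cos β − cos α, d + sin α − sin β) = 0.054739 rad; t = (φ − α) mod 2π = 5.139337 rad, q = (β − φ) mod 2π = 5.638071 rad → L = 4.42·(5.139337 + 8.536752 + 5.638071) = 4.42·19.314160 = 85.368589 m
RSR: p² = 2 + d² − 2cos(α−β) + 2d(sin β − sin α) = 30.993652; p = √p² = 5.567194; φ = atan2(cos α − cos β, d − sin α + sin β) = -0.083993 rad; t = (α − φ) mod 2π = 1.282580 rad, q = (φ − β) mod 2π = 0.506382 rad → L = 4.42·(1.282580 + 5.567194 + 0.506382) = 4.42·7.356157 = 32.514213 m
LSR: p² = d² − 2 + 2cos(α−β) + 2d(sin α + sin β) = 52.343898; p = √p² = 7.234908; φ = atan2(−cos α − cos β, d + sin α + sin β) − atan2(−2, p) = 0.109902 rad; t = (φ − α) mod 2π = 5.194500 rad, q = (φ − β) mod 2π = 0.700277 rad → L = 4.42·(5.194500 + 7.234908 + 0.700277) = 4.42·13.129685 = 58.033207 m
RSL: p² = d² − 2 + 2cos(α−β) − 2d(sin α + sin β) = 41.794377; p = √p² = 6.464857; φ = atan2(cos α + cos β, d − sin α − sin β) − atan2(2, p) = -0.122596 rad; t = (α − φ) mod 2π = 1.321183 rad, q = (β − φ) mod 2π = 5.815406 rad → L = 4.42·(1.321183 + 6.464857 + 5.815406) = 4.42·13.601446 = 60.118393 m
RLR: c = (6 − d² + 2cos(α−β) + 2d(sin α − sin β))/8 = -2.874206, |c| > 1 → infeasible
LRL: c = (6 − d² + 2cos(α−β) − 2d(sin α − sin β))/8 = -8.109518, |c| > 1 → infeasible
Shortest: RSR with L = 32.514213 m ≈ 32.5142 m
Convert RSR to answer units (arcs ×180/π): t = 1.282580·180/π = 73.4864°, p = ρ·p = 4.42·5.567194 = 24.6070 m, q = 0.506382·180/π = 29.0136°, L = 32.5142 m.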